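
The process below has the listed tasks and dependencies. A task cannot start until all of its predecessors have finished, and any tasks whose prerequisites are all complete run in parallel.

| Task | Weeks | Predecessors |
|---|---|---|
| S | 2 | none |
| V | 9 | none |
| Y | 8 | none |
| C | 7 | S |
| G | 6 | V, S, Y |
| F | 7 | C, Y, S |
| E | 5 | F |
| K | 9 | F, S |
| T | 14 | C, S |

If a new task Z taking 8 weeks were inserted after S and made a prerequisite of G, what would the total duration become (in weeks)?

25

Originally the process takes 25 weeks.
With Z inserted, G now waits for max(V, S, Y, Z).
New critical path: S→C→F→K = 2+7+7+9 = 25 ⇒ 25 weeks.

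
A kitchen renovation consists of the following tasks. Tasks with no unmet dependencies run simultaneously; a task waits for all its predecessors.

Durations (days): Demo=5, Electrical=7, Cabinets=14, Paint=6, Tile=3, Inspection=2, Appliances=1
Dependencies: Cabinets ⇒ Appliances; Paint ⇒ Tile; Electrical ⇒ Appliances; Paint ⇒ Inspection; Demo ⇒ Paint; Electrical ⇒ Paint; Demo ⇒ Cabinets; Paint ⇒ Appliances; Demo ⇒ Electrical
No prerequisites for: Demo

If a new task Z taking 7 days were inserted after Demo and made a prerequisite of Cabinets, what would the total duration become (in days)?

27

Originally the job takes 21 days.
With Z inserted, Cabinets now waits for max(Demo, Z).
New critical path: Demo→Z→Cabinets→Appliances = 5+7+14+1 = 27 ⇒ 27 days.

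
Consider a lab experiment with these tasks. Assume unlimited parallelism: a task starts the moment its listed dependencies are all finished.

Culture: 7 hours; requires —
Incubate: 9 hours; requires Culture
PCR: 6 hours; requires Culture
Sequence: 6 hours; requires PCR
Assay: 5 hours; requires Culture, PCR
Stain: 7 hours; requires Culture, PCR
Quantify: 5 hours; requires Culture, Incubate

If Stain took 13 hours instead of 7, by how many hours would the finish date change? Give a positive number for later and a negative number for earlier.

5

Critical path before the change: Culture→Incubate→Quantify = 7+9+5 = 21 giving 21 hours.
The longest path through Stain is only 20 hours, so Stain has float 1.
Now Culture→PCR→Stain = 7+6+13 = 26 is longest, so the finish becomes 26 hours.
Change in finish: 26 − 21 = +5 hours.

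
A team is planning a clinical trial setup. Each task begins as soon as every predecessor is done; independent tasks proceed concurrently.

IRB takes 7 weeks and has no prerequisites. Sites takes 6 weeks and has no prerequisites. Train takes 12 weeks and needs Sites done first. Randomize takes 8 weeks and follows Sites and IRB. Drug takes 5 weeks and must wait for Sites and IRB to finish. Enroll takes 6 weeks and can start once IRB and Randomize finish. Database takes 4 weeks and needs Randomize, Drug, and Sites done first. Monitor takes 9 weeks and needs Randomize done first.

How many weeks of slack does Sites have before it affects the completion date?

1

IRB→Randomize→Monitor = 7+8+9 = 24 sets the makespan at 24 weeks.
The longest chain containing Sites totals 23 weeks.
So Sites can slip 7 − 6 = 1 week.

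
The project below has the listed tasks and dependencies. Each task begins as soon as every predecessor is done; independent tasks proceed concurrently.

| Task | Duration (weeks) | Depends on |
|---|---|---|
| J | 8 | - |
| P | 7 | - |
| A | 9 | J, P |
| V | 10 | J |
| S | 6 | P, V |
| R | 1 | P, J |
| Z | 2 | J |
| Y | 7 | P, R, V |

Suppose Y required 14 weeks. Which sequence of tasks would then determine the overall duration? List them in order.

J, V, Y

As given, the longest chain is J→V→Y = 8+10+7 = 25, so the finish is 25 weeks.
Since Y is critical, the +7 change carries straight to that chain (now 32 weeks).
The critical path is still J→V→Y; finish is now 32 weeks.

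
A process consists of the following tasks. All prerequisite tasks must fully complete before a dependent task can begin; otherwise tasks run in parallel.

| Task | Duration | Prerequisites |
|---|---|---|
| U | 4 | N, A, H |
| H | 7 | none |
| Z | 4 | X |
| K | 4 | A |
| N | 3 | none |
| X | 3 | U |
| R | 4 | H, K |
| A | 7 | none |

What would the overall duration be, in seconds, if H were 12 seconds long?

As given, the longest chain is H→U→X→Z = 7+4+3+4 = 18, so the finish is 18 seconds.
H lies on that path, so at 12 seconds the path becomes 23 seconds.
The critical path is still H→U→X→Z; finish is now 23 seconds.

23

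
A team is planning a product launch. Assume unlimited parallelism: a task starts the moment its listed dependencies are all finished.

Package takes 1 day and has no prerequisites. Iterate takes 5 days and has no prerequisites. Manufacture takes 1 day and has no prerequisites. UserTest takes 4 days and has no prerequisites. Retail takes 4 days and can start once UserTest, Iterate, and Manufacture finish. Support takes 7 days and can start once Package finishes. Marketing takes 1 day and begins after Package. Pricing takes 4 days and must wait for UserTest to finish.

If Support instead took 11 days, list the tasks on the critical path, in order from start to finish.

Critical path before the change: Iterate→Retail = 5+4 = 9 giving 9 days.
Support has 1 day of float (longest path through it is 8).
The binding chain switches to Package→Support = 1+11 = 12; finish 12 days.

Package, Support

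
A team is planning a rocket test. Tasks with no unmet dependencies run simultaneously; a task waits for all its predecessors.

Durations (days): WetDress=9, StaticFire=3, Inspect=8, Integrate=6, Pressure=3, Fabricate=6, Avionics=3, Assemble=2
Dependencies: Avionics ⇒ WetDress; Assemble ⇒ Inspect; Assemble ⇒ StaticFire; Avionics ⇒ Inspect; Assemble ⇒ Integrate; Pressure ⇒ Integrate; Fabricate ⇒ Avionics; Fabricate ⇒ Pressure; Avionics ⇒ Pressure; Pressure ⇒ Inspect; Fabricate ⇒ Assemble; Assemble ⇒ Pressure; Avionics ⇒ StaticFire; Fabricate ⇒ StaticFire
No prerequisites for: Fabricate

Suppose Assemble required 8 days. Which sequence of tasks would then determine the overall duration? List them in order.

Fabricate, Assemble, Pressure, Inspect

Actual critical path: Fabricate→Avionics→Pressure→Inspect = 6+3+3+8 = 20 ⇒ 20 days.
Assemble has 1 day of float (longest path through it is 19).
The binding chain switches to Fabricate→Assemble→Pressure→Inspect = 6+8+3+8 = 25; finish 25 days.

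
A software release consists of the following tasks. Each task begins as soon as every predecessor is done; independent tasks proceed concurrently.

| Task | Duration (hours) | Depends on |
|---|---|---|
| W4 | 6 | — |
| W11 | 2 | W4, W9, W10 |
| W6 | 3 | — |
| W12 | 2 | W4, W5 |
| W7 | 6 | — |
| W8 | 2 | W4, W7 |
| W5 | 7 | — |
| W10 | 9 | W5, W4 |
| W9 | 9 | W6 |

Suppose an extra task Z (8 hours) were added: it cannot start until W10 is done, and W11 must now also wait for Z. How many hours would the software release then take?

Originally the software release takes 18 hours.
With Z inserted, W11 now waits for max(W4, W9, W10, Z).
New critical path: W5→W10→Z→W11 = 7+9+8+2 = 26 ⇒ 26 hours.

26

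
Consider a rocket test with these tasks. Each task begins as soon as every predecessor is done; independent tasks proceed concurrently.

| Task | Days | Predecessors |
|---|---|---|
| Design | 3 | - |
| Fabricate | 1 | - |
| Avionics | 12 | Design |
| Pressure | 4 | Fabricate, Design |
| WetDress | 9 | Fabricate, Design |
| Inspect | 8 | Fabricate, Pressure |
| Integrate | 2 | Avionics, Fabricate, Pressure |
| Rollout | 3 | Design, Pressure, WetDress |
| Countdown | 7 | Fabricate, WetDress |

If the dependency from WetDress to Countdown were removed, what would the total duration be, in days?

17

Original critical path: Design→WetDress→Countdown = 3+9+7 = 19 ⇒ 19 days.
Without WetDress→Countdown, Countdown's earliest start moves from 12 to 1.
New critical path: Design→Avionics→Integrate = 3+12+2 = 17 ⇒ 17 days.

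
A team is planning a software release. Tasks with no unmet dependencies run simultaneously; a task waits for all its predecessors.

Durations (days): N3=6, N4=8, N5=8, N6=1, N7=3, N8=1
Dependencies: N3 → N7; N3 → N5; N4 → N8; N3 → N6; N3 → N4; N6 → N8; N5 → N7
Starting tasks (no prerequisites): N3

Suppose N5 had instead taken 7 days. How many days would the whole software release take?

16

Critical path before the change: N3→N5→N7 = 6+8+3 = 17 giving 17 days.
N5 is on the critical path; changing it to 7 makes that path 16 days.
That remains the longest chain; total 16 days.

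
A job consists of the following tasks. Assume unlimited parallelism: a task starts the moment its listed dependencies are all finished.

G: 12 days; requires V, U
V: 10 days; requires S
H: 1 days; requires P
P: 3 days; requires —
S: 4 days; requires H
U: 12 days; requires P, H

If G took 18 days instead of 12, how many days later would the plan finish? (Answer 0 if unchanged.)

The binding path is P→H→S→V→G = 3+1+4+10+12 = 30; finish at 30 days.
G lies on that path, so at 18 days the path becomes 36 days.
No other chain overtakes it, so the finish is 36 days.
Change in finish: 36 − 30 = +6 days.

6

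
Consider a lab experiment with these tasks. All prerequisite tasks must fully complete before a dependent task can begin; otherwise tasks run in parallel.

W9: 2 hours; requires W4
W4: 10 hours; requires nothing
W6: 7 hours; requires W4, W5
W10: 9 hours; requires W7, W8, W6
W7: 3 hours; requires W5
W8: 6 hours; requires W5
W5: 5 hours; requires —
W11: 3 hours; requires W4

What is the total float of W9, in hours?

14

W4→W6→W10 = 10+7+9 = 26 sets the makespan at 26 hours.
W9 finishes as early as 12 and must finish by 26.
So W9 can slip 26 − 12 = 14 hours.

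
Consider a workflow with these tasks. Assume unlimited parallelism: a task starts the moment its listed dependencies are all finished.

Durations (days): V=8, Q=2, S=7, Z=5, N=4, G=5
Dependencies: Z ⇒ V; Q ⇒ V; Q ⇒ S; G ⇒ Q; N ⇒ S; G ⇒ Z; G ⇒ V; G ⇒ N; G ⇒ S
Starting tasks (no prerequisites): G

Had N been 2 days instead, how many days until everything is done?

18

The binding path is G→Z→V = 5+5+8 = 18; finish at 18 days.
N has 2 days of float (longest path through it is 16).
That remains the longest chain; total 18 days.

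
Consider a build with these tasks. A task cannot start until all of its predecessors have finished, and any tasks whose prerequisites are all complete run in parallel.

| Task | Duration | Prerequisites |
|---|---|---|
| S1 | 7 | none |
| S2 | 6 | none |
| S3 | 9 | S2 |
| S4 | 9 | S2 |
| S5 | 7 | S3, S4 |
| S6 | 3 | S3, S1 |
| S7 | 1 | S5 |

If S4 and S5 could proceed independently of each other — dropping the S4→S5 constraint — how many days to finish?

With the dependency in place, S2→S3→S5→S7 = 6+9+7+1 = 23 sets the finish at 23 days.
Dropping S4→S5 doesn't change S5's earliest start (15); another predecessor still binds.
The longest chain is now S2→S3→S5→S7 = 6+9+7+1 = 23, so the job takes 23 days.

23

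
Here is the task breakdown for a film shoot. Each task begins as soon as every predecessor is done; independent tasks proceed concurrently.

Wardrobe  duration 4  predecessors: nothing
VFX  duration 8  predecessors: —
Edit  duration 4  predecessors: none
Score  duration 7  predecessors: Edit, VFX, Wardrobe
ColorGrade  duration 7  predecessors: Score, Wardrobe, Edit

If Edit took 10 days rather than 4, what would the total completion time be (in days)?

Critical path before the change: VFX→Score→ColorGrade = 8+7+7 = 22 giving 22 days.
The longest path through Edit is only 18 days, so Edit has float 4.
Now Edit→Score→ColorGrade = 10+7+7 = 24 is longest, so the finish becomes 24 days.

24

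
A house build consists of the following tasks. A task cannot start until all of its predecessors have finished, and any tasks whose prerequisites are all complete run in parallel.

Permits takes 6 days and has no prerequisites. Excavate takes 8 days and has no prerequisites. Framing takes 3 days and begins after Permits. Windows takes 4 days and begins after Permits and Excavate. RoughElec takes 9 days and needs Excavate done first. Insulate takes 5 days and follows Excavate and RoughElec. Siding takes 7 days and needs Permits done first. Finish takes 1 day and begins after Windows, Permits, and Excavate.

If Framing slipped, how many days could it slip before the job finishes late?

13

The longest chain is Excavate→RoughElec→Insulate = 8+9+5 = 22; overall finish 22 days.
Framing finishes as early as 9 and must finish by 22.
Float = 22 − 9 = 13.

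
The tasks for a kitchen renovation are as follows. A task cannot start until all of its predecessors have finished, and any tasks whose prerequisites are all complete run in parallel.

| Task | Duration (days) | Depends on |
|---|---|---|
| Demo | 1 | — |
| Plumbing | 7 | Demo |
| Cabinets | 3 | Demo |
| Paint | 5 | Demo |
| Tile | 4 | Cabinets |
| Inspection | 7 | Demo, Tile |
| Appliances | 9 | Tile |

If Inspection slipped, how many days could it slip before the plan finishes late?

2

Critical path: Demo→Cabinets→Tile→Appliances = 1+3+4+9 = 17, so the finish is 17 days.
Inspection finishes as early as 15 and must finish by 17.
So Inspection can slip 17 − 15 = 2 days.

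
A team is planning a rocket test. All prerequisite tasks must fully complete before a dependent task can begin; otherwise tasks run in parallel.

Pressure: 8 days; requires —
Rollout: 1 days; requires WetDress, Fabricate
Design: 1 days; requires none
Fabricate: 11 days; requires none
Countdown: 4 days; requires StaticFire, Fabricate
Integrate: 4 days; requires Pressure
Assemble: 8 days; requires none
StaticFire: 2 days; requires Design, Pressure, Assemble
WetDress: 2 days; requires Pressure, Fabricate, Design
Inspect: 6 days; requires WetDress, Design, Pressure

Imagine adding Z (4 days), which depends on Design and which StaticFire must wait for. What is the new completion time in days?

Originally the rocket test takes 19 days.
With Z inserted, StaticFire now waits for max(Design, Pressure, Assemble, Z).
New critical path: Fabricate→WetDress→Inspect = 11+2+6 = 19 ⇒ 19 days.

19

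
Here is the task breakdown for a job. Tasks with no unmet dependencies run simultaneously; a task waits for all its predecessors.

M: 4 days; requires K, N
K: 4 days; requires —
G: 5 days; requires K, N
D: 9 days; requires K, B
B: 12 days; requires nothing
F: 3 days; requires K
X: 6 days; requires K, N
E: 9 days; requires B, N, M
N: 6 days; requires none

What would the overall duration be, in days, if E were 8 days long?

21

Baseline: B→E = 12+9 = 21 → 21 days.
E lies on that path, so at 8 days the path becomes 20 days.
New critical path: B→D = 12+9 = 21 ⇒ 21 days.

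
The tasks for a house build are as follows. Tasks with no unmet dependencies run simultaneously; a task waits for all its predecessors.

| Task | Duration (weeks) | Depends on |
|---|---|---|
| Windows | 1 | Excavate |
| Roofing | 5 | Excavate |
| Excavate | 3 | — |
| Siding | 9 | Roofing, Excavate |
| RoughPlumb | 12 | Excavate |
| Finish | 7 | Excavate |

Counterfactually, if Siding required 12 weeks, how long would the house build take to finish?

20

Baseline: Excavate→Roofing→Siding = 3+5+9 = 17 → 17 weeks.
Siding is on the critical path; changing it to 12 makes that path 20 weeks.
The critical path is still Excavate→Roofing→Siding; finish is now 20 weeks.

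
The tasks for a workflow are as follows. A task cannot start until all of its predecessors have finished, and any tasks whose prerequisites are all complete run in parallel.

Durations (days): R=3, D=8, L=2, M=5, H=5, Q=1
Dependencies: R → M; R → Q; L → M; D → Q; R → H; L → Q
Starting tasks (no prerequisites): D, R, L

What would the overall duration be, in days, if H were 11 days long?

14

As given, the longest chain is D→Q = 8+1 = 9, so the finish is 9 days.
H has 1 day of float (longest path through it is 8).
Now R→H = 3+11 = 14 is longest, so the finish becomes 14 days.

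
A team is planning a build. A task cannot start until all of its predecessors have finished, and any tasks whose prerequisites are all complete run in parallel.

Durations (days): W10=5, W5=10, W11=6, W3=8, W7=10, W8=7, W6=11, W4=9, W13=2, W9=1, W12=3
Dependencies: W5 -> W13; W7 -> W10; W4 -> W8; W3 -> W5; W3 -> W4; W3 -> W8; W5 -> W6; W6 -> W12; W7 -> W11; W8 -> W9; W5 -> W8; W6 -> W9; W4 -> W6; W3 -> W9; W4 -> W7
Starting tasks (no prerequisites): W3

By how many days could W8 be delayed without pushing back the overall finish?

7

The longest chain is W3→W4→W7→W11 = 8+9+10+6 = 33; overall finish 33 days.
The longest chain containing W8 totals 26 days.
Float = 33 − 26 = 7.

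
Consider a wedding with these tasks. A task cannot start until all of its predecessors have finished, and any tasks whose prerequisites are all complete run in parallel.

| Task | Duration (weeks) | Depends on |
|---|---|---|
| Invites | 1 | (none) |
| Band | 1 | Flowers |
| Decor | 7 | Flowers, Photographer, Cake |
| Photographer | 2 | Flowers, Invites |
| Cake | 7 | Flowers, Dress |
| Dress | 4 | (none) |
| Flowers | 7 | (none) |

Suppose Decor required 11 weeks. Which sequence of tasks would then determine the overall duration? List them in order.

Critical path before the change: Flowers→Cake→Decor = 7+7+7 = 21 giving 21 weeks.
Since Decor is critical, the +4 change carries straight to that chain (now 25 weeks).
No other chain overtakes it, so the finish is 25 weeks.

Flowers, Cake, Decor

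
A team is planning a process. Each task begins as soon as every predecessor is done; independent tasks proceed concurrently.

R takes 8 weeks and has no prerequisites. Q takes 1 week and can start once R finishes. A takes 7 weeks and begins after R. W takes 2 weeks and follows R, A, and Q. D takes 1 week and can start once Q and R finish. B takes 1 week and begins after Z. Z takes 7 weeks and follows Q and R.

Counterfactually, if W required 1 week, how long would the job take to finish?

As given, the longest chain is R→A→W = 8+7+2 = 17, so the finish is 17 weeks.
Since W is critical, the -1 change carries straight to that chain (now 16 weeks).
New critical path: R→Q→Z→B = 8+1+7+1 = 17 ⇒ 17 weeks.

17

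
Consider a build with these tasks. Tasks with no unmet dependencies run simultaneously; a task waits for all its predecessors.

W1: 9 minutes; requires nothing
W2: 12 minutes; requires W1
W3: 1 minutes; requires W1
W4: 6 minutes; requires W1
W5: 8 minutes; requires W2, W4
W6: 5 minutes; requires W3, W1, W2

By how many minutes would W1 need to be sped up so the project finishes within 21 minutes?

Current finish: 29 minutes; target: 21.
W1 is on every critical path, so each minute cut from W1 cuts the finish by one (this holds down to a finish of 21).
Need 29 − 21 = 8 minutes off W1 → W1 becomes 1 minute, finish becomes 21.

8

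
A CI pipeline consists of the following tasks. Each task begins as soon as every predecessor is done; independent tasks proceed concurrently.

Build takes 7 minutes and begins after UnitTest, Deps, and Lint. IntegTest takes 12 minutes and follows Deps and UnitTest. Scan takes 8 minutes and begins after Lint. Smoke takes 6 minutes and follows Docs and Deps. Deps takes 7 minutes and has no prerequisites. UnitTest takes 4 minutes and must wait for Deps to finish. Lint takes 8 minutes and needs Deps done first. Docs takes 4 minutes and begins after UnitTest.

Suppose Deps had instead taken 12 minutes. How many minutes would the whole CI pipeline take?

28

Critical path before the change: Deps→Lint→Scan = 7+8+8 = 23 giving 23 minutes.
Deps lies on that path, so at 12 minutes the path becomes 28 minutes.
That remains the longest chain; total 28 minutes.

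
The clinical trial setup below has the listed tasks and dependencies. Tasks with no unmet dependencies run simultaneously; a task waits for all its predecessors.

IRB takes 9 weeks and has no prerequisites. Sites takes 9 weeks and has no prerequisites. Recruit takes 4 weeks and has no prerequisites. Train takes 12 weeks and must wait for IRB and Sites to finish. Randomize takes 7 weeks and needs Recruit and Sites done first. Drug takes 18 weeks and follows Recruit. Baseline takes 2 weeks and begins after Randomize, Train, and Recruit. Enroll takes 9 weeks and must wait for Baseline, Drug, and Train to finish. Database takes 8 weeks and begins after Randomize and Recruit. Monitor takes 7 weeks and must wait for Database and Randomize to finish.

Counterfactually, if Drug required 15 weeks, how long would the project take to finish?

Actual critical path: IRB→Train→Baseline→Enroll = 9+12+2+9 = 32 ⇒ 32 weeks.
Drug has 1 week of float (longest path through it is 31).
The critical path is still IRB→Train→Baseline→Enroll; finish is now 32 weeks.

32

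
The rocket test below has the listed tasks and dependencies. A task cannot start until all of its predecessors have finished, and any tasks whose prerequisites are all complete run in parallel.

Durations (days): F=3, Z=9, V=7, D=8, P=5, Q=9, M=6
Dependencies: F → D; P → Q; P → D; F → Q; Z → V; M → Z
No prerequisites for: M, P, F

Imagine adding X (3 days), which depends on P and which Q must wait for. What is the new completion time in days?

Originally the plan takes 22 days.
With X inserted, Q now waits for max(F, P, X).
New critical path: M→Z→V = 6+9+7 = 22 ⇒ 22 days.

22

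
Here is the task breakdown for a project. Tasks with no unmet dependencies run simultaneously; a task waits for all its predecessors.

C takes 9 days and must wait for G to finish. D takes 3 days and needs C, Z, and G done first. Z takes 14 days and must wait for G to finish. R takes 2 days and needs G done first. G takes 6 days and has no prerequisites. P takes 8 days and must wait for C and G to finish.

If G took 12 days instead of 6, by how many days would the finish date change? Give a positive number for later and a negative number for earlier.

6

Critical path before the change: G→C→P = 6+9+8 = 23 giving 23 days.
G is on the critical path; changing it to 12 makes that path 29 days.
The critical path is still G→C→P; finish is now 29 days.
Change in finish: 29 − 23 = +6 days.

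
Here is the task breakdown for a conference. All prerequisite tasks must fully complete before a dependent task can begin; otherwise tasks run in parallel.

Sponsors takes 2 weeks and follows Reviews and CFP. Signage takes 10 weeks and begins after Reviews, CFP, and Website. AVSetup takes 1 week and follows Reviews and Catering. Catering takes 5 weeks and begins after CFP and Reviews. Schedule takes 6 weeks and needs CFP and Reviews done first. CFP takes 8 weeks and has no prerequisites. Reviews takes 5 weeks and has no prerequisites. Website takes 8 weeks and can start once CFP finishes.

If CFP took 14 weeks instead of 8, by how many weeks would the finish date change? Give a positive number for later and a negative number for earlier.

6

Baseline: CFP→Website→Signage = 8+8+10 = 26 → 26 weeks.
CFP lies on that path, so at 14 weeks the path becomes 32 weeks.
The critical path is still CFP→Website→Signage; finish is now 32 weeks.
Change in finish: 32 − 26 = +6 weeks.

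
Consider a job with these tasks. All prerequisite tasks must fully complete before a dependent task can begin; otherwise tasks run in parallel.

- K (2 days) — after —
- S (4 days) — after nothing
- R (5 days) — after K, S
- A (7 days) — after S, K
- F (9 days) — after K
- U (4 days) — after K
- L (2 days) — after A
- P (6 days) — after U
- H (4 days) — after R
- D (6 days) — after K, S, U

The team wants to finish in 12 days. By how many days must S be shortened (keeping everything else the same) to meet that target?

Current finish: 13 days; target: 12.
S is on every critical path, so each day cut from S cuts the finish by one (this holds down to a finish of 12).
Need 13 − 12 = 1 day off S → S becomes 3 days, finish becomes 12.

1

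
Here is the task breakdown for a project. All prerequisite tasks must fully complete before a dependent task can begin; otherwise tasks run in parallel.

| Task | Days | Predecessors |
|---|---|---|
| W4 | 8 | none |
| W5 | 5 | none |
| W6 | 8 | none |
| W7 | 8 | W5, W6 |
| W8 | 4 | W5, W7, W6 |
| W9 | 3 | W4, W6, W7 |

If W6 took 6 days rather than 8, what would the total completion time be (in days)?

Actual critical path: W6→W7→W8 = 8+8+4 = 20 ⇒ 20 days.
W6 lies on that path, so at 6 days the path becomes 18 days.
The critical path is still W6→W7→W8; finish is now 18 days.

18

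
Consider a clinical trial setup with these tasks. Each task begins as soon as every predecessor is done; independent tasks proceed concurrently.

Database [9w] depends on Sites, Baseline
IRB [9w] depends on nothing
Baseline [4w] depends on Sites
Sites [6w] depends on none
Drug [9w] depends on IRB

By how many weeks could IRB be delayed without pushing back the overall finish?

Critical path: Sites→Baseline→Database = 6+4+9 = 19, so the finish is 19 weeks.
Longest path through IRB: 18 weeks (earliest finish 9, latest finish 10).
Float = 19 − 18 = 1.

1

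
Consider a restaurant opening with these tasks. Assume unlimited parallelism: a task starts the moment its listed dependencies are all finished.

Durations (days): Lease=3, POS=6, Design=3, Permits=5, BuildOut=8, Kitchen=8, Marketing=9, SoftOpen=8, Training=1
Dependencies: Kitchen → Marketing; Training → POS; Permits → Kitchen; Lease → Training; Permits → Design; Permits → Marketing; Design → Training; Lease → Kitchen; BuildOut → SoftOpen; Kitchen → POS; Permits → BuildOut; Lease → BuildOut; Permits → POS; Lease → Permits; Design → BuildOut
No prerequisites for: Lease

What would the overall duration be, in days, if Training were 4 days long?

As given, the longest chain is Lease→Permits→Design→BuildOut→SoftOpen = 3+5+3+8+8 = 27, so the finish is 27 days.
Training has 9 days of float (longest path through it is 18).
The critical path is still Lease→Permits→Design→BuildOut→SoftOpen; finish is now 27 days.

27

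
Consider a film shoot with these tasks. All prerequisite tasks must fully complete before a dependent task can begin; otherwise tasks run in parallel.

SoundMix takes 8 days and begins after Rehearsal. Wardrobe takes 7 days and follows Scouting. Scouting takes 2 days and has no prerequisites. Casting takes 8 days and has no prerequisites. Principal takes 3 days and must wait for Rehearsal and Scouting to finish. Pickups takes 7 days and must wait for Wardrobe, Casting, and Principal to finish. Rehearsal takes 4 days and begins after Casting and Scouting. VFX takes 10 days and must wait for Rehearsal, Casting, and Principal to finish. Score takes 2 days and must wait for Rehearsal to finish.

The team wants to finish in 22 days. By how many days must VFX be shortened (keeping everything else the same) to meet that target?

Current finish: 25 days; target: 22.
VFX is on every critical path, so each day cut from VFX cuts the finish by one (this holds down to a finish of 22).
Need 25 − 22 = 3 days off VFX → VFX becomes 7 days, finish becomes 22.

3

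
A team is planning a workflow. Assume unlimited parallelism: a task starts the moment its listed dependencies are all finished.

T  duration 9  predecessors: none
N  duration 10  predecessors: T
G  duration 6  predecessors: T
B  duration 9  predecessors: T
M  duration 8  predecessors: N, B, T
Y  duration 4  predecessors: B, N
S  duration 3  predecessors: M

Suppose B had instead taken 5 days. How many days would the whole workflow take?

30

Critical path before the change: T→N→M→S = 9+10+8+3 = 30 giving 30 days.
B is off the critical path — its longest chain is 29 days, giving 1 of slack.
The critical path is still T→N→M→S; finish is now 30 days.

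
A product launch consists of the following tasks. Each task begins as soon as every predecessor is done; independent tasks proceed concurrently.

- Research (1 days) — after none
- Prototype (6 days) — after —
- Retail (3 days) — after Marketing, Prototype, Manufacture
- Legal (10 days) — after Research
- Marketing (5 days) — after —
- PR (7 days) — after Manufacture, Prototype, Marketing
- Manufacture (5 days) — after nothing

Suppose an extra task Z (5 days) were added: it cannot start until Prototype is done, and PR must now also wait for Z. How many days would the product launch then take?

Originally the product launch takes 13 days.
With Z inserted, PR now waits for max(Manufacture, Prototype, Marketing, Z).
New critical path: Prototype→Z→PR = 6+5+7 = 18 ⇒ 18 days.

18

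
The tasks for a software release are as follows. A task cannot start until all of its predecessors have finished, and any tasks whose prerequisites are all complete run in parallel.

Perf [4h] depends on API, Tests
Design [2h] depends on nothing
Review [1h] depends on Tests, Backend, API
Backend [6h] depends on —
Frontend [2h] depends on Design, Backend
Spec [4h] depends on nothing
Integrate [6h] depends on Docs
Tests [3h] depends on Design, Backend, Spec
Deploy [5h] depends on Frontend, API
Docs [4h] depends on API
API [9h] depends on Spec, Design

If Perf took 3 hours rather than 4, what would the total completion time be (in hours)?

23

The binding path is Spec→API→Docs→Integrate = 4+9+4+6 = 23; finish at 23 hours.
Perf has 6 hours of float (longest path through it is 17).
The critical path is still Spec→API→Docs→Integrate; finish is now 23 hours.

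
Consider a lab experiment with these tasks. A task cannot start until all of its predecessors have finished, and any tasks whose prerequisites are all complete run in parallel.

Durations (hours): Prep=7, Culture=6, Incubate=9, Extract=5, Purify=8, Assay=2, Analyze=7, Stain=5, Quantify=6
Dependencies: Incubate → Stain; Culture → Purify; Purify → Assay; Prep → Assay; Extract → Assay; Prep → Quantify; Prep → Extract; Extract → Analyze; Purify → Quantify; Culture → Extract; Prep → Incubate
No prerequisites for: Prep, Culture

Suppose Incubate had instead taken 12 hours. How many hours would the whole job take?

Critical path before the change: Prep→Incubate→Stain = 7+9+5 = 21 giving 21 hours.
Incubate lies on that path, so at 12 hours the path becomes 24 hours.
The critical path is still Prep→Incubate→Stain; finish is now 24 hours.

24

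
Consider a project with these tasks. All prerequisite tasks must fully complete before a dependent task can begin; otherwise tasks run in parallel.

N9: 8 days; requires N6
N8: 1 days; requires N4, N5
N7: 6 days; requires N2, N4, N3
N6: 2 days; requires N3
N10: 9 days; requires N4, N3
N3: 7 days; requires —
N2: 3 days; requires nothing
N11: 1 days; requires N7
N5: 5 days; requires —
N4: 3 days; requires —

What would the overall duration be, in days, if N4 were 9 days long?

Baseline: N3→N6→N9 = 7+2+8 = 17 → 17 days.
N4 is off the critical path — its longest chain is 12 days, giving 5 of slack.
New critical path: N4→N10 = 9+9 = 18 ⇒ 18 days.

18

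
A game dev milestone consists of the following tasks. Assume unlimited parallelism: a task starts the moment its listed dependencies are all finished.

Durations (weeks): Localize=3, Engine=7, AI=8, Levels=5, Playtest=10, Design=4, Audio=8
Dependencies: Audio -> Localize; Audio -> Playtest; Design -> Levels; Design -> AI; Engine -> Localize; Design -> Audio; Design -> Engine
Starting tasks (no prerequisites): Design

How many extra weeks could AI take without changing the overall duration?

Critical path: Design→Audio→Playtest = 4+8+10 = 22, so the finish is 22 weeks.
AI finishes as early as 12 and must finish by 22.
Float = 22 − 12 = 10.

10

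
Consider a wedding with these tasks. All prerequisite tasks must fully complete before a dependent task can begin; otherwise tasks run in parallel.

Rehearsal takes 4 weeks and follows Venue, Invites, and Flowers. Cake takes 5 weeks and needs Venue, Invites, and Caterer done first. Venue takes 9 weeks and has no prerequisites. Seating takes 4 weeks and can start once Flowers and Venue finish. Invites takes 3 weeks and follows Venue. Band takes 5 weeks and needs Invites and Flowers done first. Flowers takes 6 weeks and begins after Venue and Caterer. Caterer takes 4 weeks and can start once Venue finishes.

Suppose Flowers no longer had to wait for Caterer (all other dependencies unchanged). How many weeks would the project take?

20

With the dependency in place, Venue→Caterer→Flowers→Band = 9+4+6+5 = 24 sets the finish at 24 weeks.
Without Caterer→Flowers, Flowers's earliest start moves from 13 to 9.
After: Venue→Flowers→Band = 9+6+5 = 20 → 20 weeks.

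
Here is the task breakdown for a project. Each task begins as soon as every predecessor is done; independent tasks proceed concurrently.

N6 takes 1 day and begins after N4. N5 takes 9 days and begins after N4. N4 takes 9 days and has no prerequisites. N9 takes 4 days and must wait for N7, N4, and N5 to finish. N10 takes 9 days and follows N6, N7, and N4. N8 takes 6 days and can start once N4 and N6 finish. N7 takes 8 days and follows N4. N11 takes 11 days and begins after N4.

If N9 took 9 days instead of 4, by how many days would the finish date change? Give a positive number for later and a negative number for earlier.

1

Actual critical path: N4→N7→N10 = 9+8+9 = 26 ⇒ 26 days.
The longest path through N9 is only 22 days, so N9 has float 4.
New critical path: N4→N5→N9 = 9+9+9 = 27 ⇒ 27 days.
Change in finish: 27 − 26 = +1 days.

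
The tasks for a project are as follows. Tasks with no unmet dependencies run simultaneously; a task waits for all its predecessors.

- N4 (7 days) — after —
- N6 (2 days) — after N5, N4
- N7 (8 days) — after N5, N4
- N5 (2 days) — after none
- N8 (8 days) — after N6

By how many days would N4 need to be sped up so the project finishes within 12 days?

5

Current finish: 17 days; target: 12.
N4 is on every critical path, so each day cut from N4 cuts the finish by one (this holds down to a finish of 12).
Need 17 − 12 = 5 days off N4 → N4 becomes 2 days, finish becomes 12.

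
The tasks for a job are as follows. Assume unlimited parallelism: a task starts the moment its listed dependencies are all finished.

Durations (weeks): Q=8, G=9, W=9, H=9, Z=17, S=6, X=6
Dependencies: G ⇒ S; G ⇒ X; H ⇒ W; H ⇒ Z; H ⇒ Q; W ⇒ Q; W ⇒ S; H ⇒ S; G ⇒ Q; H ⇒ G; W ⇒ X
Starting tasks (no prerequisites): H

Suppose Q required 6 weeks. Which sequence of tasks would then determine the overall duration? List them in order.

Critical path before the change: H→W→Q = 9+9+8 = 26 giving 26 weeks.
Since Q is critical, the -2 change carries straight to that chain (now 24 weeks).
New critical path: H→Z = 9+17 = 26 ⇒ 26 weeks.

H, Z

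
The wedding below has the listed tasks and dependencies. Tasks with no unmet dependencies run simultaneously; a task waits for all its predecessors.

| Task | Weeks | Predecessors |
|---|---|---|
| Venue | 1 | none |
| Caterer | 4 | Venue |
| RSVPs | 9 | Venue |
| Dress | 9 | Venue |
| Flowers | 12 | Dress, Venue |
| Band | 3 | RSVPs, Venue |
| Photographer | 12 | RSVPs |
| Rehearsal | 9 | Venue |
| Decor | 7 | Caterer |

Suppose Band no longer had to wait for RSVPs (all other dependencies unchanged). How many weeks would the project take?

22

Before: longest chain Venue→RSVPs→Photographer = 1+9+12 = 22, finish 22.
Without RSVPs→Band, Band's earliest start moves from 10 to 1.
After: Venue→RSVPs→Photographer = 1+9+12 = 22 → 22 weeks.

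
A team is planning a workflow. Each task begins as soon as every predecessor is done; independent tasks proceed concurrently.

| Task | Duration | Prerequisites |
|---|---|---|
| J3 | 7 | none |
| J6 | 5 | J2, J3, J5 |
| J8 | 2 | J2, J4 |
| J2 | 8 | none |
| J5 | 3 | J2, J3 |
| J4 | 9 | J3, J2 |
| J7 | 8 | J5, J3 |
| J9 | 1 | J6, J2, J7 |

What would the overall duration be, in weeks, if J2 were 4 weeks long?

Critical path before the change: J2→J5→J7→J9 = 8+3+8+1 = 20 giving 20 weeks.
J2 lies on that path, so at 4 weeks the path becomes 16 weeks.
The binding chain switches to J3→J5→J7→J9 = 7+3+8+1 = 19; finish 19 weeks.

19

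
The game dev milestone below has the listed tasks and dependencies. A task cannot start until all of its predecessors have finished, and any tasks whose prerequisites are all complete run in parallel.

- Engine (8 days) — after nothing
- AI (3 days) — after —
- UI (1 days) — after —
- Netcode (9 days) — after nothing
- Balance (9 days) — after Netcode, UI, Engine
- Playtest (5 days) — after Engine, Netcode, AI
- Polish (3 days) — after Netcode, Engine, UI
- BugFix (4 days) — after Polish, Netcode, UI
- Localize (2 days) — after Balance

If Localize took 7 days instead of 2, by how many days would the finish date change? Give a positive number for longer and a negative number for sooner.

As given, the longest chain is Netcode→Balance→Localize = 9+9+2 = 20, so the finish is 20 days.
Localize is on the critical path; changing it to 7 makes that path 25 days.
That remains the longest chain; total 25 days.
Change in finish: 25 − 20 = +5 days.

5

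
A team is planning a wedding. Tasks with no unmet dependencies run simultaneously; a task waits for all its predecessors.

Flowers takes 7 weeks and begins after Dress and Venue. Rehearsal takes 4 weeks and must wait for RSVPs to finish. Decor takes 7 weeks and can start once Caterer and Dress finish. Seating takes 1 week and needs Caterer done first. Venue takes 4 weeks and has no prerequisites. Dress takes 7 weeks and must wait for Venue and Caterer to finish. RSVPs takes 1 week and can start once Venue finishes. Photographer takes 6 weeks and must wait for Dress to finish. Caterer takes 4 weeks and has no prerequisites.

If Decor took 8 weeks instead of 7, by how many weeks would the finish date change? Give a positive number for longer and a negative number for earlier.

The binding path is Venue→Dress→Decor = 4+7+7 = 18; finish at 18 weeks.
Since Decor is critical, the +1 change carries straight to that chain (now 19 weeks).
That remains the longest chain; total 19 weeks.
Change in finish: 19 − 18 = +1 weeks.

1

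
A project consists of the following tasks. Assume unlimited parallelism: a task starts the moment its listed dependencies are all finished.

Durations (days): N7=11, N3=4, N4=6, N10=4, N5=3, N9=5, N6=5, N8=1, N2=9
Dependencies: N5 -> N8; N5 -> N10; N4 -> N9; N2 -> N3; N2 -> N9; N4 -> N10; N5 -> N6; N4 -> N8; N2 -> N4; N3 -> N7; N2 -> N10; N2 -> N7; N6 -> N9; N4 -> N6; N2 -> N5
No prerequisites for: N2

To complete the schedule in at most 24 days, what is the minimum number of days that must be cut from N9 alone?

Current finish: 25 days; target: 24.
N9 is on every critical path, so each day cut from N9 cuts the finish by one (this holds down to a finish of 24).
Need 25 − 24 = 1 day off N9 → N9 becomes 4 days, finish becomes 24.

1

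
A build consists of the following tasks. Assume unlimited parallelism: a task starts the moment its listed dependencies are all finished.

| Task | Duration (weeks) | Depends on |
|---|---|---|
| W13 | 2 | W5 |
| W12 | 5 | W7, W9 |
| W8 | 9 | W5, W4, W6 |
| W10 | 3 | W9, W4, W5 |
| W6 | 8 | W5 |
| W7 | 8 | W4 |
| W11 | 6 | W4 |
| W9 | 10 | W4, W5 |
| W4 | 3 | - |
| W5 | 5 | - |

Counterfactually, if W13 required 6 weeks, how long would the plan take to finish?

22

The binding path is W5→W6→W8 = 5+8+9 = 22; finish at 22 weeks.
W13 is off the critical path — its longest chain is 7 weeks, giving 15 of slack.
The critical path is still W5→W6→W8; finish is now 22 weeks.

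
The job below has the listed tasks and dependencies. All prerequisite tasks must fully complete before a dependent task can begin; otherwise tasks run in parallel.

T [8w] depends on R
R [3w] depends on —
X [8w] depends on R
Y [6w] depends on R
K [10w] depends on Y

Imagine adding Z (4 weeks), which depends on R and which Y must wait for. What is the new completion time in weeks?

Originally the job takes 19 weeks.
With Z inserted, Y now waits for max(R, Z).
New critical path: R→Z→Y→K = 3+4+6+10 = 23 ⇒ 23 weeks.

23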